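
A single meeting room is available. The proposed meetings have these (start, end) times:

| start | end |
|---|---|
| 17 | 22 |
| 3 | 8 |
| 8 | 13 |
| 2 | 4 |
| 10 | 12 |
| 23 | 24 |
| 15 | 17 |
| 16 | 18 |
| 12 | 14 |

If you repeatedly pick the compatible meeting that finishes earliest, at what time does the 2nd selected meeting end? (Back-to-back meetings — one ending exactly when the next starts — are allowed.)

12

Greedy by earliest finish: after sorting by end time, pick each interval compatible with the last pick.
By end time: (2,4), (3,8), (10,12), (8,13), (12,14), (15,17), (16,18), (17,22), (23,24).
Pick (2,4); next start ≥ 4 → (10,12); next start ≥ 12 → (12,14); next start ≥ 14 → (15,17); next start ≥ 17 → (17,22); next start ≥ 22 → (23,24).
Selected: (2,4) (10,12) (12,14) (15,17) (17,22) (23,24)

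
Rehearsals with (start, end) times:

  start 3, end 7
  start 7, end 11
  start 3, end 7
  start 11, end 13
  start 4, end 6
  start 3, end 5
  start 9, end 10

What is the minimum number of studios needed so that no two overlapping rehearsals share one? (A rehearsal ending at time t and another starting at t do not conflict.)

starts: [3, 3, 3, 4, 7, 9, 11]
ends:   [5, 6, 7, 7, 10, 11, 13]
s3→1 s3→2 s3→3 s4→4  — peak 4.

4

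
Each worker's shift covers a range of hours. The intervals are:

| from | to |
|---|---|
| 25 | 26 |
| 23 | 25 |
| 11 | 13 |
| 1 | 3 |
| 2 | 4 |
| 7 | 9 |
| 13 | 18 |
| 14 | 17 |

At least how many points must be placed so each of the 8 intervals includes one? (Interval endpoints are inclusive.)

5

By right end: [1,3]  [2,4]  [7,9]  [11,13]  [14,17]  [13,18]  [23,25]  [25,26]
[1,3] uncovered → point at 3; [7,9] uncovered → point at 9; [11,13] uncovered → point at 13; [14,17] uncovered → point at 17; [23,25] uncovered → point at 25.
Points: 3, 9, 13, 17, 25 (5 total).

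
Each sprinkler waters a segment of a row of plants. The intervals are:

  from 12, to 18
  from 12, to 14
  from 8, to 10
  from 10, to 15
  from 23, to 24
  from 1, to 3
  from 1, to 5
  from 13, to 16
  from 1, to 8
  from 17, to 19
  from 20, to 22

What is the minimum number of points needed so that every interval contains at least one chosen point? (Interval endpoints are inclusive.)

6

By right end: [1,3]  [1,5]  [1,8]  [8,10]  [12,14]  [10,15]  [13,16]  [12,18]  [17,19]  [20,22]  [23,24]
[1,3] uncovered → point at 3; [8,10] uncovered → point at 10; [12,14] uncovered → point at 14; [17,19] uncovered → point at 19; [20,22] uncovered → point at 22; [23,24] uncovered → point at 24.
Points: 3, 10, 14, 19, 22, 24 (6 total).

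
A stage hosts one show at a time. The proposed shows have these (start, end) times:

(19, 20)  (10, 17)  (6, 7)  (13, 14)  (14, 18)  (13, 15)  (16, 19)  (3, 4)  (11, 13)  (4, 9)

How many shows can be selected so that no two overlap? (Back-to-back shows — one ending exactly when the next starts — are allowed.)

6

Order by finish time; keep every interval that doesn't clash with the previous kept one.
Sorted by end: (3,4)  (6,7)  (4,9)  (11,13)  (13,14)  (13,15)  (10,17)  (14,18)  (16,19)  (19,20)
take (3,4); take (6,7); skip (4,9); take (11,13); take (13,14); take (14,18); skip (16,19); take (19,20).
Selected 6 shows.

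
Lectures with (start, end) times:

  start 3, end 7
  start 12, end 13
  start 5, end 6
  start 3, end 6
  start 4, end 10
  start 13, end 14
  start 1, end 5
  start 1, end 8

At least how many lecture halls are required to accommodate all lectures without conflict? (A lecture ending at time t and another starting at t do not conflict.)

starts: [1, 1, 3, 3, 4, 5, 12, 13]
ends:   [5, 6, 6, 7, 8, 10, 13, 14]
s1→1 s1→2 s3→3 s3→4 s4→5  — peak 5.

5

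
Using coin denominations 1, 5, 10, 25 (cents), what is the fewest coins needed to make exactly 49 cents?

49 = 1×25 + 2×10 + 4×1
Total coins = 1 + 2 + 4 = 7

7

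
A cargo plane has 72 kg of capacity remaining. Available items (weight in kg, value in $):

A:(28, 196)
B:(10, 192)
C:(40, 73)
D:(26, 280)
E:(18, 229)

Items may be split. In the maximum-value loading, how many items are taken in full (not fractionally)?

Sort by value per unit weight and fill in that order.
Ratios (sorted): B 19.20, E 12.72, D 10.77, A 7.00, C 1.82
take B (10 @ 192); take E (18 @ 229); take D (26 @ 280); take 18/28 of A → 126.00. Capacity used 72/72.
3 item(s) taken whole; one partial (take 18/28 of A).

3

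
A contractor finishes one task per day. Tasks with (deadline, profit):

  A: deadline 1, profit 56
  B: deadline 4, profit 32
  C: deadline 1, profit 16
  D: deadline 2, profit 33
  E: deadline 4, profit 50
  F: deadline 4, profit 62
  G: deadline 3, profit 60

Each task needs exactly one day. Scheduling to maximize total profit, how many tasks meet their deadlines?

Take jobs in profit order; each goes to the latest open slot no later than its deadline.
By profit: F(d4,62), G(d3,60), A(d1,56), E(d4,50), D(d2,33), B(d4,32), C(d1,16)
F→slot 4; G→slot 3; A→slot 1; E→slot 2; D skipped; B skipped; C skipped.
4 of 7 scheduled.

4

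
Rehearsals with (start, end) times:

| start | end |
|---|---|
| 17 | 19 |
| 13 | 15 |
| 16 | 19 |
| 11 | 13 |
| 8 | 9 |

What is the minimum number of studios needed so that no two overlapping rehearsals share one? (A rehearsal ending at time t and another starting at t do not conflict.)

The answer is the maximum number of intervals overlapping at any instant.
starts: [8, 11, 13, 16, 17]
ends:   [9, 13, 15, 19, 19]
s8→1 e9→0 s11→1 e13→0 s13→1 e15→0 s16→1 s17→2  — peak 2.

2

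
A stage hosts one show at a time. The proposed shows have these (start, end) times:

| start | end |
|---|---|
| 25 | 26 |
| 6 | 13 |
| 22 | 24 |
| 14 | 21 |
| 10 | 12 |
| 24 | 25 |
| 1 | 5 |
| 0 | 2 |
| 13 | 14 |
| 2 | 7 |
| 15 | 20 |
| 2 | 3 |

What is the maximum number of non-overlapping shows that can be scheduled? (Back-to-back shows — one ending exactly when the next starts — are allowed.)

Greedy by earliest finish: after sorting by end time, pick each interval compatible with the last pick.
By end time: (0,2), (2,3), (1,5), (2,7), (10,12), (6,13), (13,14), (15,20), (14,21), (22,24), (24,25), (25,26).
Pick (0,2); next start ≥ 2 → (2,3); next start ≥ 3 → (10,12); next start ≥ 12 → (13,14); next start ≥ 14 → (15,20); next start ≥ 20 → (22,24); next start ≥ 24 → (24,25); next start ≥ 25 → (25,26).
Selected 8 shows.

8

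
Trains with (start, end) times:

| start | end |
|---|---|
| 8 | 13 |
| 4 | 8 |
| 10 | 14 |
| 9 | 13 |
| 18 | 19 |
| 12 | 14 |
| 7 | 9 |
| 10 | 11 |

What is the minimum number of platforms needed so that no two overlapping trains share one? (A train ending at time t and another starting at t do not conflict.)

4

Events (time:±→running): 4:+→1 7:+→2 8:-→1 8:+→2 9:-→1 9:+→2 10:+→3 10:+→4 … peak 4.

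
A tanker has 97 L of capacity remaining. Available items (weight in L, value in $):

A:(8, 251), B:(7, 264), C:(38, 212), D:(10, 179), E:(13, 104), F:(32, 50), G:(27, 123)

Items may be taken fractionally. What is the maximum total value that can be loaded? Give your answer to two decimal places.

Greedy by value/weight ratio, highest first.
Ratios (sorted): B 37.71, A 31.38, D 17.90, E 8.00, C 5.58, G 4.56, F 1.56
take B (7 @ 264); take A (8 @ 251); take D (10 @ 179); take E (13 @ 104); take C (38 @ 212); take 21/27 of G → 95.67. Capacity used 97/97.
Total value = 1105.67

1105.67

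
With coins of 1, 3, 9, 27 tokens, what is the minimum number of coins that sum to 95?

7

Use the largest denomination that fits, subtract, and repeat.
95 − 3×27→14 − 1×9→5 − 1×3→2 − 2×1→0
Total coins = 3 + 1 + 1 + 2 = 7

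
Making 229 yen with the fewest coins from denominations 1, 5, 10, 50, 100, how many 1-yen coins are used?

Use the largest denomination that fits, subtract, and repeat.
229 = 2×100 + 2×10 + 1×5 + 4×1
Count of 1: 4

4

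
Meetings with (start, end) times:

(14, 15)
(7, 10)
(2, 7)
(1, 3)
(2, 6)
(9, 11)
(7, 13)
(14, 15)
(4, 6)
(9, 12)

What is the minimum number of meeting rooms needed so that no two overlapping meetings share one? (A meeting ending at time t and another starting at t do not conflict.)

4

starts: [1, 2, 2, 4, 7, 7, 9, 9, 14, 14]
ends:   [3, 6, 6, 7, 10, 11, 12, 13, 15, 15]
s1→1 s2→2 s2→3 e3→2 s4→3 e6→2 e6→1 e7→0 s7→1 s7→2 s9→3 s9→4  — peak 4.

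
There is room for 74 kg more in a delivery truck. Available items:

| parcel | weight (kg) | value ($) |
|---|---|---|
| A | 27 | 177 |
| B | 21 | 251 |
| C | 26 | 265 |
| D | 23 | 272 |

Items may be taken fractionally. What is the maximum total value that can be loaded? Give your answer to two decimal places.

Sort by value per unit weight and fill in that order.
Order: B (251/21=11.95) > D (272/23=11.83) > C (265/26=10.19) > A (177/27=6.56)
Fill: take B (21 @ 251) → take D (23 @ 272) → take C (26 @ 265) → take 4/27 of A → 26.22; 74/74 used.
Total value = 814.22

814.22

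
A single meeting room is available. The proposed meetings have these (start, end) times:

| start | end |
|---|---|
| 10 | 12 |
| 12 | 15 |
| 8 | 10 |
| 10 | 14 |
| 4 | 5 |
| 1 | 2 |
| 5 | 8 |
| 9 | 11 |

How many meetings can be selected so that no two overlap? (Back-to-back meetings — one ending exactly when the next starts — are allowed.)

6

Order by finish time; keep every interval that doesn't clash with the previous kept one.
Sorted by end: (1,2)  (4,5)  (5,8)  (8,10)  (9,11)  (10,12)  (10,14)  (12,15)
take (1,2); take (4,5); take (5,8); take (8,10); take (10,12); take (12,15).
Selected 6 meetings.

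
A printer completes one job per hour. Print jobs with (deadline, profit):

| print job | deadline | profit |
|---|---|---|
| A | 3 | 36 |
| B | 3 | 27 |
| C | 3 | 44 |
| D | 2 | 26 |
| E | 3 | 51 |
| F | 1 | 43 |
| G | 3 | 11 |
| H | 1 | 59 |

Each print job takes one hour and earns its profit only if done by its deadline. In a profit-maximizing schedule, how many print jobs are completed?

3

Take jobs in profit order; each goes to the latest open slot no later than its deadline.
Profit order: H=59 E=51 C=44 F=43 A=36 B=27 D=26 G=11
Assign: H→slot 1, E→slot 3, C→slot 2, F skipped, A skipped, B skipped, D skipped, G skipped.
Slots: [1:H] [2:C] [3:E]
3 of 8 scheduled.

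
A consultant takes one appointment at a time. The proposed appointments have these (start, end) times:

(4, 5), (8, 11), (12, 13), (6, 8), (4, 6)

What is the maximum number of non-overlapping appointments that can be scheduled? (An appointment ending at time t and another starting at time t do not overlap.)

Sort by end time and greedily take each interval whose start is ≥ the last chosen end.
Sorted by end: (4,5)  (4,6)  (6,8)  (8,11)  (12,13)
take (4,5); skip (4,6); take (6,8); take (8,11); take (12,13).
Selected 4 appointments.

4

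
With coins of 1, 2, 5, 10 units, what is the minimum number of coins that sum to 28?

Use the largest denomination that fits, subtract, and repeat.
28 = 2×10 + 1×5 + 1×2 + 1×1
Total coins = 2 + 1 + 1 + 1 = 5

5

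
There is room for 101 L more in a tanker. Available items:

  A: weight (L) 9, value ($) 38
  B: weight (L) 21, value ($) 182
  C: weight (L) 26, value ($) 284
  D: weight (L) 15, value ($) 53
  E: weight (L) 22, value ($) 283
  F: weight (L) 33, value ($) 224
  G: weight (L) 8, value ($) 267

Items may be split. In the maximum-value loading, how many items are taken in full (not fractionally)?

Order: G (267/8=33.38) > E (283/22=12.86) > C (284/26=10.92) > B (182/21=8.67) > F (224/33=6.79) > A (38/9=4.22) > D (53/15=3.53)
Fill: take G (8 @ 267) → take E (22 @ 283) → take C (26 @ 284) → take B (21 @ 182) → take 24/33 of F → 162.91; 101/101 used.
4 item(s) taken whole; one partial (take 24/33 of F).

4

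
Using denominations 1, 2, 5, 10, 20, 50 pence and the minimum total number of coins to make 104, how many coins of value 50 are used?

Use the largest denomination that fits, subtract, and repeat.
104 = 2×50 + 2×2
Count of 50: 2

2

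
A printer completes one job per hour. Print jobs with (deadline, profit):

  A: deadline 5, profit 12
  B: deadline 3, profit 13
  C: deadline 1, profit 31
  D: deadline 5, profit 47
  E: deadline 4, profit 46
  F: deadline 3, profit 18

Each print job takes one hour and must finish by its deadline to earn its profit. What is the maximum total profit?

155

Take jobs in profit order; each goes to the latest open slot no later than its deadline.
By profit: D(d5,47), E(d4,46), C(d1,31), F(d3,18), B(d3,13), A(d5,12)
D→slot 5; E→slot 4; C→slot 1; F→slot 3; B→slot 2; A skipped.
Profit = 31 + 13 + 18 + 46 + 47 = 155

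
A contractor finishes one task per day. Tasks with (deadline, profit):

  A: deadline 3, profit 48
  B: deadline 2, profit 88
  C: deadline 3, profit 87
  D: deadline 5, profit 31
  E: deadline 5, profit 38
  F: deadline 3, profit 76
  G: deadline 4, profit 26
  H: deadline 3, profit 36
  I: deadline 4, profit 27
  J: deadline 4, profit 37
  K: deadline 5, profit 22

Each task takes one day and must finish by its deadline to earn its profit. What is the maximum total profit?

By profit: B(d2,88), C(d3,87), F(d3,76), A(d3,48), E(d5,38), J(d4,37), H(d3,36), D(d5,31), I(d4,27), G(d4,26), K(d5,22)
B→slot 2; C→slot 3; F→slot 1; A skipped; E→slot 5; J→slot 4; H skipped; D skipped; I skipped; G skipped; K skipped.
Profit = 76 + 88 + 87 + 37 + 38 = 326

326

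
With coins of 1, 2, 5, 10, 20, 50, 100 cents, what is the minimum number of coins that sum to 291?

6

291 = 2×100 + 1×50 + 2×20 + 1×1
Total coins = 2 + 1 + 2 + 1 = 6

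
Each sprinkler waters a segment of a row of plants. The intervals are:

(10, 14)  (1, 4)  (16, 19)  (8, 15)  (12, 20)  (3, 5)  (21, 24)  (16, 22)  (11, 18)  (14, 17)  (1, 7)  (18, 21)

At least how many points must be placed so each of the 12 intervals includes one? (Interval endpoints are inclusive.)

4

Sorted: [1,4] [3,5] [1,7] [10,14] [8,15] [14,17] [11,18] [16,19] [12,20] [18,21] [16,22] [21,24]
{[1,4],[3,5],[1,7]} hit by 4; {[10,14],[8,15],[14,17],[11,18]} hit by 14; {[16,19],[12,20],[18,21],[16,22]} hit by 19; {[21,24]} hit by 24.
Points: 4, 14, 19, 24 (4 total).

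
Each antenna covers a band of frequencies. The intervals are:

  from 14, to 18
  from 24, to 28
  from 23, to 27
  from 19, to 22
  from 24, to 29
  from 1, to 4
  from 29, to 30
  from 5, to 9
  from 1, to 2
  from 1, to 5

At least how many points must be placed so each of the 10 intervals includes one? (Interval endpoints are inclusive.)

Process intervals by earliest right end; each time one isn't hit yet, stab at its right endpoint.
Sorted: [1,2] [1,4] [1,5] [5,9] [14,18] [19,22] [23,27] [24,28] [24,29] [29,30]
{[1,2],[1,4],[1,5]} hit by 2; {[5,9]} hit by 9; {[14,18]} hit by 18; {[19,22]} hit by 22; {[23,27],[24,28],[24,29]} hit by 27; {[29,30]} hit by 30.
Points: 2, 9, 18, 22, 27, 30 (6 total).

6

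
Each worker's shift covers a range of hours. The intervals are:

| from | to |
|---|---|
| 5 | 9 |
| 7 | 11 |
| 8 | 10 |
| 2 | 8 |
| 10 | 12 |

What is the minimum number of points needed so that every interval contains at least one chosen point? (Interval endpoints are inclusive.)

2

By right end: [2,8]  [5,9]  [8,10]  [7,11]  [10,12]
[2,8] uncovered → point at 8; [10,12] uncovered → point at 12.
Points: 8, 12 (2 total).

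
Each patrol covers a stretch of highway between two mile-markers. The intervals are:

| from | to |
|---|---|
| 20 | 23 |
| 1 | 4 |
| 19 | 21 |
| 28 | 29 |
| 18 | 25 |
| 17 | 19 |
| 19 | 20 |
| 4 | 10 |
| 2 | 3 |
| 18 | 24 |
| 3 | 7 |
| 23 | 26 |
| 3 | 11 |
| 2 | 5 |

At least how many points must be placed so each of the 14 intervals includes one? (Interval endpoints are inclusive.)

Sort by right endpoint; whenever an interval is uncovered, place a point at its right end.
By right end: [2,3]  [1,4]  [2,5]  [3,7]  [4,10]  [3,11]  [17,19]  [19,20]  [19,21]  [20,23]  [18,24]  [18,25]  [23,26]  [28,29]
[2,3] uncovered → point at 3; [4,10] uncovered → point at 10; [17,19] uncovered → point at 19; [20,23] uncovered → point at 23; [28,29] uncovered → point at 29.
Points: 3, 10, 19, 23, 29 (5 total).

5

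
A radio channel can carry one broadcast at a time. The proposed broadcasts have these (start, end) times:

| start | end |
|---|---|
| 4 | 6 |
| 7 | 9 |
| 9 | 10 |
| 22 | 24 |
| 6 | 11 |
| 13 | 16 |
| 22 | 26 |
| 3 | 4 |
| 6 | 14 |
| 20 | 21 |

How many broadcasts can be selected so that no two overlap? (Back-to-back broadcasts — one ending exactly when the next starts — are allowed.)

7

Greedy by earliest finish: after sorting by end time, pick each interval compatible with the last pick.
By end time: (3,4), (4,6), (7,9), (9,10), (6,11), (6,14), (13,16), (20,21), (22,24), (22,26).
Pick (3,4); next start ≥ 4 → (4,6); next start ≥ 6 → (7,9); next start ≥ 9 → (9,10); next start ≥ 10 → (13,16); next start ≥ 16 → (20,21); next start ≥ 21 → (22,24).
Selected 7 broadcasts.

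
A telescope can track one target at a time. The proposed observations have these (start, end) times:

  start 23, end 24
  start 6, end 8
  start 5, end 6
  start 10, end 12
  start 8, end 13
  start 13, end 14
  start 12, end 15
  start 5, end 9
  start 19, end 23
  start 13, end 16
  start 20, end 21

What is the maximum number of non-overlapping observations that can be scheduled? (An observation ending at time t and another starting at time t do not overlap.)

By end time: (5,6), (6,8), (5,9), (10,12), (8,13), (13,14), (12,15), (13,16), (20,21), (19,23), (23,24).
Pick (5,6); next start ≥ 6 → (6,8); next start ≥ 8 → (10,12); next start ≥ 12 → (13,14); next start ≥ 14 → (20,21); next start ≥ 21 → (23,24).
Selected 6 observations.

6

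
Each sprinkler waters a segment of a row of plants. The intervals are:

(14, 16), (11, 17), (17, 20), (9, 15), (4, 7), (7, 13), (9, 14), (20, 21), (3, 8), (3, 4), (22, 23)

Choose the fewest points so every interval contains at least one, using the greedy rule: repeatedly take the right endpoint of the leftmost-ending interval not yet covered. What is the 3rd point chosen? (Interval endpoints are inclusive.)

Process intervals by earliest right end; each time one isn't hit yet, stab at its right endpoint.
Sorted: [3,4] [4,7] [3,8] [7,13] [9,14] [9,15] [14,16] [11,17] [17,20] [20,21] [22,23]
{[3,4],[4,7],[3,8]} hit by 4; {[7,13],[9,14],[9,15]} hit by 13; {[14,16],[11,17]} hit by 16; {[17,20],[20,21]} hit by 20; {[22,23]} hit by 23.
Points: 4, 13, 16, 20, 23 (5 total).

16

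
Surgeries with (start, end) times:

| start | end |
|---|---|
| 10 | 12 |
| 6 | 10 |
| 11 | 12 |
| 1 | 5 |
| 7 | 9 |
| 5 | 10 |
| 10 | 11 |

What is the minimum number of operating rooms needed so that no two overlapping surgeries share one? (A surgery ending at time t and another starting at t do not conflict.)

Events (time:±→running): 1:+→1 5:-→0 5:+→1 6:+→2 7:+→3 … peak 3.

3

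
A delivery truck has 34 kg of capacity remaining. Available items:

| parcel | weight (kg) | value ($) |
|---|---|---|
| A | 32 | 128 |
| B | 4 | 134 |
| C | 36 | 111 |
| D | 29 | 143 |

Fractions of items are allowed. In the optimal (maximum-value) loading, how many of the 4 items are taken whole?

2

Ratios (sorted): B 33.50, D 4.93, A 4.00, C 3.08
take B (4 @ 134); take D (29 @ 143); take 1/32 of A → 4.00. Capacity used 34/34.
2 item(s) taken whole; one partial (take 1/32 of A).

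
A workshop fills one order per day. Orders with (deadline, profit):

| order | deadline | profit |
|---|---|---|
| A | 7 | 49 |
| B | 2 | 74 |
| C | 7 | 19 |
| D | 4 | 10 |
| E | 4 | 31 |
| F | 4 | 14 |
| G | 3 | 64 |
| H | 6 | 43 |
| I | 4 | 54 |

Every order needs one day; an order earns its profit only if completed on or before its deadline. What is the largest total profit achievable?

334

By profit: B(d2,74), G(d3,64), I(d4,54), A(d7,49), H(d6,43), E(d4,31), C(d7,19), F(d4,14), D(d4,10)
B→slot 2; G→slot 3; I→slot 4; A→slot 7; H→slot 6; E→slot 1; C→slot 5; F skipped; D skipped.
Profit = 31 + 74 + 64 + 54 + 19 + 43 + 49 = 334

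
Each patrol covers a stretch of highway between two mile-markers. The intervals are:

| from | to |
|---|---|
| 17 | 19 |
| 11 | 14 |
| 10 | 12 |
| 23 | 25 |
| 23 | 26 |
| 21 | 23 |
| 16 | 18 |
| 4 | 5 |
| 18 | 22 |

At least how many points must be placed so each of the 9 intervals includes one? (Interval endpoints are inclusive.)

4

Sorted: [4,5] [10,12] [11,14] [16,18] [17,19] [18,22] [21,23] [23,25] [23,26]
{[4,5]} hit by 5; {[10,12],[11,14]} hit by 12; {[16,18],[17,19],[18,22]} hit by 18; {[21,23],[23,25],[23,26]} hit by 23.
Points: 5, 12, 18, 23 (4 total).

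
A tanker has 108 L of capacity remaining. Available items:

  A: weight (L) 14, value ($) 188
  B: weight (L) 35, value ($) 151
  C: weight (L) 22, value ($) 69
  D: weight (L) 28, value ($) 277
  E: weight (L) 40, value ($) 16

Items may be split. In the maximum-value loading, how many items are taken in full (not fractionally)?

4

Sort by value per unit weight and fill in that order.
Ratios (sorted): A 13.43, D 9.89, B 4.31, C 3.14, E 0.40
take A (14 @ 188); take D (28 @ 277); take B (35 @ 151); take C (22 @ 69); take 9/40 of E → 3.60. Capacity used 108/108.
4 item(s) taken whole; one partial (take 9/40 of E).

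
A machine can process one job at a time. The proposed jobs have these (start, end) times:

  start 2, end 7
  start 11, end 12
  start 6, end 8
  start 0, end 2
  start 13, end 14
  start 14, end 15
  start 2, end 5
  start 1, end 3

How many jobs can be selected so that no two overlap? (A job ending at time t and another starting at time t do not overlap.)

Sort by end time and greedily take each interval whose start is ≥ the last chosen end.
By end time: (0,2), (1,3), (2,5), (2,7), (6,8), (11,12), (13,14), (14,15).
Pick (0,2); next start ≥ 2 → (2,5); next start ≥ 5 → (6,8); next start ≥ 8 → (11,12); next start ≥ 12 → (13,14); next start ≥ 14 → (14,15).
Selected 6 jobs.

6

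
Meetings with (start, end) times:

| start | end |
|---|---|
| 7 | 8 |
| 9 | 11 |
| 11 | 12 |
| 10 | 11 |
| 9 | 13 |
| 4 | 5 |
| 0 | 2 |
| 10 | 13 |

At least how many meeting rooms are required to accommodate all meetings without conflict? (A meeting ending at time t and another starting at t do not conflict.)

4

The answer is the maximum number of intervals overlapping at any instant.
starts: [0, 4, 7, 9, 9, 10, 10, 11]
ends:   [2, 5, 8, 11, 11, 12, 13, 13]
s0→1 e2→0 s4→1 e5→0 s7→1 e8→0 s9→1 s9→2 s10→3 s10→4  — peak 4.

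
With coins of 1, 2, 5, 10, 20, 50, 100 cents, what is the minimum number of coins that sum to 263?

6

263 − 2×100→63 − 1×50→13 − 1×10→3 − 1×2→1 − 1×1→0
Total coins = 2 + 1 + 1 + 1 + 1 = 6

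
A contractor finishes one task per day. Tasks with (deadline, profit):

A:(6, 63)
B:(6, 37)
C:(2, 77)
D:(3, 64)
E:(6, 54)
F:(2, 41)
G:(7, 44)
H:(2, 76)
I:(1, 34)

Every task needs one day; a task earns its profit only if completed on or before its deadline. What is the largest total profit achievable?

Sort by profit descending; place each in the latest free slot ≤ its deadline.
Profit order: C=77 H=76 D=64 A=63 E=54 G=44 F=41 B=37 I=34
Assign: C→slot 2, H→slot 1, D→slot 3, A→slot 6, E→slot 5, G→slot 7, F skipped, B→slot 4, I skipped.
Slots: [1:H] [2:C] [3:D] [4:B] [5:E] [6:A] [7:G]
Profit = 76 + 77 + 64 + 37 + 54 + 63 + 44 = 415

415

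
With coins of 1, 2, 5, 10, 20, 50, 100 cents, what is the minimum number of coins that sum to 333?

7

333 = 3×100 + 1×20 + 1×10 + 1×2 + 1×1
Total coins = 3 + 1 + 1 + 1 + 1 = 7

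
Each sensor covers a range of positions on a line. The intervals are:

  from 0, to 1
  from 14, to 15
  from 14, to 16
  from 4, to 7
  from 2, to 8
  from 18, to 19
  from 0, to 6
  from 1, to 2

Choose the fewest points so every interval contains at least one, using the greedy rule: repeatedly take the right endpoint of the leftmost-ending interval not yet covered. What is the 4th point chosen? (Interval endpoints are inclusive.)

19

Sorted: [0,1] [1,2] [0,6] [4,7] [2,8] [14,15] [14,16] [18,19]
{[0,1],[1,2],[0,6]} hit by 1; {[4,7],[2,8]} hit by 7; {[14,15],[14,16]} hit by 15; {[18,19]} hit by 19.
Points: 1, 7, 15, 19 (4 total).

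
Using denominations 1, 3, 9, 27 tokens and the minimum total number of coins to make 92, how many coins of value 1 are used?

2

Greedy: take as many of the largest coin as possible, then repeat with the remainder.
92 = 3×27 + 1×9 + 2×1
Count of 1: 2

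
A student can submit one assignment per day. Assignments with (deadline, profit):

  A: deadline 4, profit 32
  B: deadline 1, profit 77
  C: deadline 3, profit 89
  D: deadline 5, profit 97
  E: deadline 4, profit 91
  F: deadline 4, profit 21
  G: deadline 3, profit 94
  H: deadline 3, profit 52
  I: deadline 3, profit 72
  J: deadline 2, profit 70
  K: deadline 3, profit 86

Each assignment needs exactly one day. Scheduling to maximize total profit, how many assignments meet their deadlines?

5

Profit order: D=97 G=94 E=91 C=89 K=86 B=77 I=72 J=70 H=52 A=32 F=21
Assign: D→slot 5, G→slot 3, E→slot 4, C→slot 2, K→slot 1, B skipped, I skipped, J skipped, H skipped, A skipped, F skipped.
Slots: [1:K] [2:C] [3:G] [4:E] [5:D]
5 of 11 scheduled.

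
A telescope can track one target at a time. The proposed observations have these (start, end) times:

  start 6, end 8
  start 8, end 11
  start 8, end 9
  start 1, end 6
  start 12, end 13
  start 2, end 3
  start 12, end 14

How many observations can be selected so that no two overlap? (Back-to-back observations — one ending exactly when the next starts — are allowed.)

Greedy by earliest finish: after sorting by end time, pick each interval compatible with the last pick.
By end time: (2,3), (1,6), (6,8), (8,9), (8,11), (12,13), (12,14).
Pick (2,3); next start ≥ 3 → (6,8); next start ≥ 8 → (8,9); next start ≥ 9 → (12,13).
Selected 4 observations.

4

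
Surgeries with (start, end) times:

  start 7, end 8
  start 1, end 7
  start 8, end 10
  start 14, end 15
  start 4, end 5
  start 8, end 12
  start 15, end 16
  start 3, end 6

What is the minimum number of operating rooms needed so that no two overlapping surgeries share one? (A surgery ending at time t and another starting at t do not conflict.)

Events (time:±→running): 1:+→1 3:+→2 4:+→3 … peak 3.

3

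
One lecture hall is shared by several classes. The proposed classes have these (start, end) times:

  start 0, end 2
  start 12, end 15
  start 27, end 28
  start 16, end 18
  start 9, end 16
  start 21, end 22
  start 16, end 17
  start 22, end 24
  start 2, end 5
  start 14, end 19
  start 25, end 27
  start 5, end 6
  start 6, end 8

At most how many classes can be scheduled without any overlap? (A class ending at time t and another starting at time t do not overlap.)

10

By end time: (0,2), (2,5), (5,6), (6,8), (12,15), (9,16), (16,17), (16,18), (14,19), (21,22), (22,24), (25,27), (27,28).
Pick (0,2); next start ≥ 2 → (2,5); next start ≥ 5 → (5,6); next start ≥ 6 → (6,8); next start ≥ 8 → (12,15); next start ≥ 15 → (16,17); next start ≥ 17 → (21,22); next start ≥ 22 → (22,24); next start ≥ 24 → (25,27); next start ≥ 27 → (27,28).
Selected 10 classes.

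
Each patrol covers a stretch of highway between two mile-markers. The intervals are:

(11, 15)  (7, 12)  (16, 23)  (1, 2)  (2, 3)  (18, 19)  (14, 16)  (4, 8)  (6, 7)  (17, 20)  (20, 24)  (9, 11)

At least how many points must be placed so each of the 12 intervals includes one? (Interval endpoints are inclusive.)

Sort by right endpoint; whenever an interval is uncovered, place a point at its right end.
Sorted: [1,2] [2,3] [6,7] [4,8] [9,11] [7,12] [11,15] [14,16] [18,19] [17,20] [16,23] [20,24]
{[1,2],[2,3]} hit by 2; {[6,7],[4,8]} hit by 7; {[9,11],[7,12],[11,15]} hit by 11; {[14,16]} hit by 16; {[18,19],[17,20],[16,23]} hit by 19; {[20,24]} hit by 24.
Points: 2, 7, 11, 16, 19, 24 (6 total).

6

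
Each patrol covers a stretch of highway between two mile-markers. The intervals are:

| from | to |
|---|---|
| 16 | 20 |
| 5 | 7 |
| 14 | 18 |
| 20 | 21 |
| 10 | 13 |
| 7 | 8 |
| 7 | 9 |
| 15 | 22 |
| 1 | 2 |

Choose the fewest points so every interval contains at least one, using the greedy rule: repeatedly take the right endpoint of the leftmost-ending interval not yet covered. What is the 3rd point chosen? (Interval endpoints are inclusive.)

13

Sorted: [1,2] [5,7] [7,8] [7,9] [10,13] [14,18] [16,20] [20,21] [15,22]
{[1,2]} hit by 2; {[5,7],[7,8],[7,9]} hit by 7; {[10,13]} hit by 13; {[14,18],[16,20]} hit by 18; {[20,21],[15,22]} hit by 21.
Points: 2, 7, 13, 18, 21 (5 total).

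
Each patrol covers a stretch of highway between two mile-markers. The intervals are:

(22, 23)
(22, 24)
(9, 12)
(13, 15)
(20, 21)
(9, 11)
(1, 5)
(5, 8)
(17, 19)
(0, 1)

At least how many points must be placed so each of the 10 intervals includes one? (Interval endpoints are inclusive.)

Sort by right endpoint; whenever an interval is uncovered, place a point at its right end.
Sorted: [0,1] [1,5] [5,8] [9,11] [9,12] [13,15] [17,19] [20,21] [22,23] [22,24]
{[0,1],[1,5]} hit by 1; {[5,8]} hit by 8; {[9,11],[9,12]} hit by 11; {[13,15]} hit by 15; {[17,19]} hit by 19; {[20,21]} hit by 21; {[22,23],[22,24]} hit by 23.
Points: 1, 8, 11, 15, 19, 21, 23 (7 total).

7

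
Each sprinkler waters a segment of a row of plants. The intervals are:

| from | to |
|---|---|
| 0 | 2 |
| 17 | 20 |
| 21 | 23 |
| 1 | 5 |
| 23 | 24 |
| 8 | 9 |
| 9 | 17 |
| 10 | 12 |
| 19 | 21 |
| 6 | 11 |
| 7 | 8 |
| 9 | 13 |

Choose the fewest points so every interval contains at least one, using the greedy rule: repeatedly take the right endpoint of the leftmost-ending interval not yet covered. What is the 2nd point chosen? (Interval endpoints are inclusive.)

8

By right end: [0,2]  [1,5]  [7,8]  [8,9]  [6,11]  [10,12]  [9,13]  [9,17]  [17,20]  [19,21]  [21,23]  [23,24]
[0,2] uncovered → point at 2; [7,8] uncovered → point at 8; [10,12] uncovered → point at 12; [17,20] uncovered → point at 20; [21,23] uncovered → point at 23.
Points: 2, 8, 12, 20, 23 (5 total).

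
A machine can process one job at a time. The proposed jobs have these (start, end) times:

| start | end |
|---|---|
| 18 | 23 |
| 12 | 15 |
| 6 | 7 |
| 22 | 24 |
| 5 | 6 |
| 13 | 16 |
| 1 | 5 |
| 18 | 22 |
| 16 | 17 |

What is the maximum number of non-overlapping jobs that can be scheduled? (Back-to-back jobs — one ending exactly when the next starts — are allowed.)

By end time: (1,5), (5,6), (6,7), (12,15), (13,16), (16,17), (18,22), (18,23), (22,24).
Pick (1,5); next start ≥ 5 → (5,6); next start ≥ 6 → (6,7); next start ≥ 7 → (12,15); next start ≥ 15 → (16,17); next start ≥ 17 → (18,22); next start ≥ 22 → (22,24).
Selected 7 jobs.

7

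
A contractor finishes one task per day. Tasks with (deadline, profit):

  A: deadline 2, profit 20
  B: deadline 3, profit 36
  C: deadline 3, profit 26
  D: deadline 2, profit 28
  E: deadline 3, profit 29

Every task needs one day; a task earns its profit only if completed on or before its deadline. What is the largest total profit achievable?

Take jobs in profit order; each goes to the latest open slot no later than its deadline.
Profit order: B=36 E=29 D=28 C=26 A=20
Assign: B→slot 3, E→slot 2, D→slot 1, C skipped, A skipped.
Slots: [1:D] [2:E] [3:B]
Profit = 28 + 29 + 36 = 93

93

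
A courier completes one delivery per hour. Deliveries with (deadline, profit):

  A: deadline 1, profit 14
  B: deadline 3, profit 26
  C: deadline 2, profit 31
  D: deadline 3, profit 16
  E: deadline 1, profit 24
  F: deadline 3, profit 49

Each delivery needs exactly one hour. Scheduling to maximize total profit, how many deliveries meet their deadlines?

3

By profit: F(d3,49), C(d2,31), B(d3,26), E(d1,24), D(d3,16), A(d1,14)
F→slot 3; C→slot 2; B→slot 1; E skipped; D skipped; A skipped.
3 of 6 scheduled.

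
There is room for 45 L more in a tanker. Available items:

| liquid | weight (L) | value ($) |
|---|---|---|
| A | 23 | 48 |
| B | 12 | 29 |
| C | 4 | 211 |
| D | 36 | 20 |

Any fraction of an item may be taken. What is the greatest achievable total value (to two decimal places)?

291.33

Sort by value per unit weight and fill in that order.
Ratios (sorted): C 52.75, B 2.42, A 2.09, D 0.56
take C (4 @ 211); take B (12 @ 29); take A (23 @ 48); take 6/36 of D → 3.33. Capacity used 45/45.
Total value = 291.33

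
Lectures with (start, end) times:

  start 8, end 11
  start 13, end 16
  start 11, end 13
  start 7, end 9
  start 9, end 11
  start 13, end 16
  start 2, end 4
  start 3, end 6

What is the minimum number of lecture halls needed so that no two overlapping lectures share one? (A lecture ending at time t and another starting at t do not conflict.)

2

Count concurrent intervals with a sweep; the peak is the room count.
starts: [2, 3, 7, 8, 9, 11, 13, 13]
ends:   [4, 6, 9, 11, 11, 13, 16, 16]
s2→1 s3→2  — peak 2.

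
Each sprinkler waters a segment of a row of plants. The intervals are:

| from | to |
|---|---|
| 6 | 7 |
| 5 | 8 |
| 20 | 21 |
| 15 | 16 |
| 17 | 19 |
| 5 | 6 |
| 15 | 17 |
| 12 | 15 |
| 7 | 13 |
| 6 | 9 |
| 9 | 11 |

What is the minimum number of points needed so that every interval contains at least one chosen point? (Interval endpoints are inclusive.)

Process intervals by earliest right end; each time one isn't hit yet, stab at its right endpoint.
Sorted: [5,6] [6,7] [5,8] [6,9] [9,11] [7,13] [12,15] [15,16] [15,17] [17,19] [20,21]
{[5,6],[6,7],[5,8],[6,9]} hit by 6; {[9,11],[7,13]} hit by 11; {[12,15],[15,16],[15,17]} hit by 15; {[17,19]} hit by 19; {[20,21]} hit by 21.
Points: 6, 11, 15, 19, 21 (5 total).

5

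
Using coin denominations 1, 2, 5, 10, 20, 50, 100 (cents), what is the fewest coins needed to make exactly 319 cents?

319 − 3×100→19 − 1×10→9 − 1×5→4 − 2×2→0
Total coins = 3 + 1 + 1 + 2 = 7

7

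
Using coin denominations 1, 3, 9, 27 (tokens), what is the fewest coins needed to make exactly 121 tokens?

121 − 4×27→13 − 1×9→4 − 1×3→1 − 1×1→0
Total coins = 4 + 1 + 1 + 1 = 7

7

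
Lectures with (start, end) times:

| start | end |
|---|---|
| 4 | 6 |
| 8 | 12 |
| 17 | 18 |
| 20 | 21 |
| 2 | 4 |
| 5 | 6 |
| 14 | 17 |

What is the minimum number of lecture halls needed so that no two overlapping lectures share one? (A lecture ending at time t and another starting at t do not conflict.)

2

The answer is the maximum number of intervals overlapping at any instant.
starts: [2, 4, 5, 8, 14, 17, 20]
ends:   [4, 6, 6, 12, 17, 18, 21]
s2→1 e4→0 s4→1 s5→2  — peak 2.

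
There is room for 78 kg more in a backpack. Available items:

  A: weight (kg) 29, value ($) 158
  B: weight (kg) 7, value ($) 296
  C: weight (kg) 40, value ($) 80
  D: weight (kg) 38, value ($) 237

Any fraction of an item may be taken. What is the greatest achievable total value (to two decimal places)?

Order: B (296/7=42.29) > D (237/38=6.24) > A (158/29=5.45) > C (80/40=2.00)
Fill: take B (7 @ 296) → take D (38 @ 237) → take A (29 @ 158) → take 4/40 of C → 8.00; 78/78 used.
Total value = 699.00

699.00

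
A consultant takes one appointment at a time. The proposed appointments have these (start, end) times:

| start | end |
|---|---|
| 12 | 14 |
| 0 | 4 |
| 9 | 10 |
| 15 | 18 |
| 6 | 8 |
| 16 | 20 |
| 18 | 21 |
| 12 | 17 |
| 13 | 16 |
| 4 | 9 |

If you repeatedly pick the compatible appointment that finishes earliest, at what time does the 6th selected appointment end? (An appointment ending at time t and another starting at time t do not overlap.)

By end time: (0,4), (6,8), (4,9), (9,10), (12,14), (13,16), (12,17), (15,18), (16,20), (18,21).
Pick (0,4); next start ≥ 4 → (6,8); next start ≥ 8 → (9,10); next start ≥ 10 → (12,14); next start ≥ 14 → (15,18); next start ≥ 18 → (18,21).
Selected: (0,4) (6,8) (9,10) (12,14) (15,18) (18,21)

21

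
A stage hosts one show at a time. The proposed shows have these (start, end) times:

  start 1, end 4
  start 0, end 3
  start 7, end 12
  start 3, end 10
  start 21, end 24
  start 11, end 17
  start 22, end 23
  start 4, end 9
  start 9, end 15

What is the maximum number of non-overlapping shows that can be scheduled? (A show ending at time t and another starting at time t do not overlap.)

By end time: (0,3), (1,4), (4,9), (3,10), (7,12), (9,15), (11,17), (22,23), (21,24).
Pick (0,3); next start ≥ 3 → (4,9); next start ≥ 9 → (9,15); next start ≥ 15 → (22,23).
Selected 4 shows.

4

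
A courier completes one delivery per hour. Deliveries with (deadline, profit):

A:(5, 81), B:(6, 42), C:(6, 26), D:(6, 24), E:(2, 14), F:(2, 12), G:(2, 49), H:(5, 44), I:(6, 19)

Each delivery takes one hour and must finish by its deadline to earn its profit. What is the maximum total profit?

266

Take jobs in profit order; each goes to the latest open slot no later than its deadline.
By profit: A(d5,81), G(d2,49), H(d5,44), B(d6,42), C(d6,26), D(d6,24), I(d6,19), E(d2,14), F(d2,12)
A→slot 5; G→slot 2; H→slot 4; B→slot 6; C→slot 3; D→slot 1; I skipped; E skipped; F skipped.
Profit = 24 + 49 + 26 + 44 + 81 + 42 = 266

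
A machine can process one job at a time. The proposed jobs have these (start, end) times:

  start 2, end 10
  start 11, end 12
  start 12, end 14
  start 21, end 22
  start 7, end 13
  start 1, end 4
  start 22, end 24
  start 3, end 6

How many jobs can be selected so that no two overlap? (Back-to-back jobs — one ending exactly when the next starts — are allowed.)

5

Order by finish time; keep every interval that doesn't clash with the previous kept one.
By end time: (1,4), (3,6), (2,10), (11,12), (7,13), (12,14), (21,22), (22,24).
Pick (1,4); next start ≥ 4 → (11,12); next start ≥ 12 → (12,14); next start ≥ 14 → (21,22); next start ≥ 22 → (22,24).
Selected 5 jobs.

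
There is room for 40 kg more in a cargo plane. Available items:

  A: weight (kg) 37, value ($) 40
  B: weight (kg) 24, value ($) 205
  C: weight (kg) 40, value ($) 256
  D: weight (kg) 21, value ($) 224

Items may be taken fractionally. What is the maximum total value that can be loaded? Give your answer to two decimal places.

Greedy by value/weight ratio, highest first.
Order: D (224/21=10.67) > B (205/24=8.54) > C (256/40=6.40) > A (40/37=1.08)
Fill: take D (21 @ 224) → take 19/24 of B → 162.29; 40/40 used.
Total value = 386.29

386.29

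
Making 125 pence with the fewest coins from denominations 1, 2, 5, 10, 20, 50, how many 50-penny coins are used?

125 = 2×50 + 1×20 + 1×5
Count of 50: 2

2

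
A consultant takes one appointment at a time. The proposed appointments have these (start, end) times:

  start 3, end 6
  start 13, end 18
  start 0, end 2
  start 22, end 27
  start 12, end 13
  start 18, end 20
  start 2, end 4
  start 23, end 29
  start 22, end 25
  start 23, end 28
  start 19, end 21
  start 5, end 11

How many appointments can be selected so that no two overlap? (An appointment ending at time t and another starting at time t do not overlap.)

Greedy by earliest finish: after sorting by end time, pick each interval compatible with the last pick.
Sorted by end: (0,2)  (2,4)  (3,6)  (5,11)  (12,13)  (13,18)  (18,20)  (19,21)  (22,25)  (22,27)  (23,28)  (23,29)
take (0,2); take (2,4); take (5,11); take (12,13); take (13,18); take (18,20); take (22,25).
Selected 7 appointments.

7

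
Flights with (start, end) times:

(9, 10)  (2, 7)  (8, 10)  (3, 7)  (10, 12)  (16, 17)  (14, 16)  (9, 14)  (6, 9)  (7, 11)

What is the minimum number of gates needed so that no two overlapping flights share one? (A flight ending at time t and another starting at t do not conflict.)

4

Count concurrent intervals with a sweep; the peak is the room count.
Events (time:±→running): 2:+→1 3:+→2 6:+→3 7:-→2 7:-→1 7:+→2 8:+→3 9:-→2 9:+→3 9:+→4 … peak 4.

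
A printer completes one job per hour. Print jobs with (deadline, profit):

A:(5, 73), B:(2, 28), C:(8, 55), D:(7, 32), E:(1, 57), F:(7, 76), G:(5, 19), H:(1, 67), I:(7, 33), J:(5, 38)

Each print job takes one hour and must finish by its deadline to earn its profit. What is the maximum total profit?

Profit order: F=76 A=73 H=67 E=57 C=55 J=38 I=33 D=32 B=28 G=19
Assign: F→slot 7, A→slot 5, H→slot 1, E skipped, C→slot 8, J→slot 4, I→slot 6, D→slot 3, B→slot 2, G skipped.
Slots: [1:H] [2:B] [3:D] [4:J] [5:A] [6:I] [7:F] [8:C]
Profit = 67 + 28 + 32 + 38 + 73 + 33 + 76 + 55 = 402

402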